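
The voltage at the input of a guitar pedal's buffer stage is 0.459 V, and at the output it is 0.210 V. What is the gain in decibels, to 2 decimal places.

-6.79 dB

Voltage is an amplitude quantity, so gain = 20·log₁₀(V_out/V_in).
20·log₁₀(0.210/0.459) = 20·log₁₀(0.4575) = -6.79 dB.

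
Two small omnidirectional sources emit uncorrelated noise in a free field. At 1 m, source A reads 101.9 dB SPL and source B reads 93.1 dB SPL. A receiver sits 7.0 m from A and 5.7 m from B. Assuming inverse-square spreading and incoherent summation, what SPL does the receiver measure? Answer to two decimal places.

85.79 dB SPL

At the listener: L_A = 101.9 − 20·log₁₀(7.0) = 84.998 dB; L_B = 93.1 − 20·log₁₀(5.7) = 77.983 dB.
Combined: 10·log₁₀(10^(84.998/10)+10^(77.983/10)) = 85.79 dB SPL.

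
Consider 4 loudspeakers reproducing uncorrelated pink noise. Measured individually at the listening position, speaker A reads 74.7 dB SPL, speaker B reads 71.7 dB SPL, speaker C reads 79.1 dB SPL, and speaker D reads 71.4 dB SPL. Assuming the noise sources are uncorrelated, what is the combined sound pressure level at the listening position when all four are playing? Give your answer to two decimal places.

Incoherent sources sum as intensities:
L_total = 10·log₁₀(10^(74.7/10) + 10^(71.7/10) + 10^(79.1/10) + 10^(71.4/10)) = 10·log₁₀(139400000) = 81.44 dB SPL.

81.44 dB SPL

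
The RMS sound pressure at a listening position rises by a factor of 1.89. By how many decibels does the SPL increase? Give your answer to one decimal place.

5.5 dB

Sound pressure is an amplitude quantity: ΔL = 20·log₁₀(p₂/p₁).
20·log₁₀(1.89) = 5.5 dB.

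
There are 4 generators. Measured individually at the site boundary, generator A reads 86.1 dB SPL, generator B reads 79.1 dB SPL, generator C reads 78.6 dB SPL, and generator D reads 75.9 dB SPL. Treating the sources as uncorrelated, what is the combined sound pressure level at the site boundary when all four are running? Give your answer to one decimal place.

87.8 dB SPL

Add the sources as powers (linear), then convert back to dB:
L_total = 10·log₁₀(10^(86.1/10) + 10^(79.1/10) + 10^(78.6/10) + 10^(75.9/10)) = 10·log₁₀(600000000) = 87.8 dB SPL.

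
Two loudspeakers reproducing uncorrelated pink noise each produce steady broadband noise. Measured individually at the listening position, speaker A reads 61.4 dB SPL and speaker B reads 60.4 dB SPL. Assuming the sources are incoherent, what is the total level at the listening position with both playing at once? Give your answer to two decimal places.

63.94 dB SPL

Uncorrelated sources add in intensity (power), not in dB.
L_total = 10·log₁₀(10^(61.4/10) + 10^(60.4/10)) = 10·log₁₀(2477000) = 63.94 dB SPL.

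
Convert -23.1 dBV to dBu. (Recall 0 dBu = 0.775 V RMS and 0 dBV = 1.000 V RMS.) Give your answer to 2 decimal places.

The offset between the scales is 20·log₁₀(0.775/1.000) = −2.214 dB.
So dBu = -23.1 + 2.214 = -20.89 dBu.

-20.89 dBu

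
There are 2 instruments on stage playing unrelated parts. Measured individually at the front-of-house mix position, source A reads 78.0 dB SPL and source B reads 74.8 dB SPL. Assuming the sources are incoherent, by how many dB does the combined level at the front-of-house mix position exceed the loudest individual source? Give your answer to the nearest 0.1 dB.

Add the sources as powers (linear), then convert back to dB:
L_total = 10·log₁₀(10^(78.0/10) + 10^(74.8/10)) = 79.70 dB SPL.
Excess over the loudest (78.0 dB): 79.70 − 78.0 = 1.7 dB.

1.7 dB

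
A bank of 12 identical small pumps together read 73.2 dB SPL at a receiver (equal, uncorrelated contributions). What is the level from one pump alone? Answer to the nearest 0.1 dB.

12 equal incoherent sources add 10·log₁₀(12) = 10.79 dB over one source.
L_one = 73.2 − 10.79 = 62.4 dB SPL.

62.4 dB SPL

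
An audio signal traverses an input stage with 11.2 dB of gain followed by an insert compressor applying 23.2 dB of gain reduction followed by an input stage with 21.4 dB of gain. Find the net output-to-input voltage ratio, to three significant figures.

2.95

Net gain = 11.2 + (−23.2) + 21.4 = 9.4 dB.
Voltage ratio = 10^(9.4/20) = 2.95.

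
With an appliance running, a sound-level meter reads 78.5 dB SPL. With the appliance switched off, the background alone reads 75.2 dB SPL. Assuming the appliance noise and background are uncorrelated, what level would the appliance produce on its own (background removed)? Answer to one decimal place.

75.8 dB SPL

Background correction is a power subtraction:
L_src = 10·log₁₀(10^(78.5/10) − 10^(75.2/10)) = 10·log₁₀(37680000) = 75.8 dB SPL.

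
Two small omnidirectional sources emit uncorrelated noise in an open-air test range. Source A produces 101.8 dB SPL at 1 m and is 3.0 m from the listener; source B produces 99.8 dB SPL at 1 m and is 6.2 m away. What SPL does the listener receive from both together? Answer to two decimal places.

At the listener: L_A = 101.8 − 20·log₁₀(3.0) = 92.258 dB; L_B = 99.8 − 20·log₁₀(6.2) = 83.952 dB.
Combined: 10·log₁₀(10^(92.258/10)+10^(83.952/10)) = 92.86 dB SPL.

92.86 dB SPL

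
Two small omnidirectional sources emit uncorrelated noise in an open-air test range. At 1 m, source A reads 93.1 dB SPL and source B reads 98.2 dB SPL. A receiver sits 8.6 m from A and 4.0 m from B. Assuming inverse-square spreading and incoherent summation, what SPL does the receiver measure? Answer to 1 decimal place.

At the listener: L_A = 93.1 − 20·log₁₀(8.6) = 74.41 dB; L_B = 98.2 − 20·log₁₀(4.0) = 86.16 dB.
Combined: 10·log₁₀(10^(74.41/10)+10^(86.16/10)) = 86.4 dB SPL.

86.4 dB SPL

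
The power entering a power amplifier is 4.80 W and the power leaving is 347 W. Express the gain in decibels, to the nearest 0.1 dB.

Power ratio → dB uses the 10·log₁₀ form:
10·log₁₀(347/4.80) = 10·log₁₀(72.29) = 18.6 dB.

18.6 dB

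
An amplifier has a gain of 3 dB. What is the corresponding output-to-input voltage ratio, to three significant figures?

Voltage ratio = 10^(dB/20).
10^(3/20) = 10^(0.1500) = 1.41.

1.41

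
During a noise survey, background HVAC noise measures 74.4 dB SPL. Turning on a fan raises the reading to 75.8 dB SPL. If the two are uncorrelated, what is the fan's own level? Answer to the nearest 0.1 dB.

Background correction is a power subtraction:
L_src = 10·log₁₀(10^(75.8/10) − 10^(74.4/10)) = 10·log₁₀(10480000) = 70.2 dB SPL.

70.2 dB SPL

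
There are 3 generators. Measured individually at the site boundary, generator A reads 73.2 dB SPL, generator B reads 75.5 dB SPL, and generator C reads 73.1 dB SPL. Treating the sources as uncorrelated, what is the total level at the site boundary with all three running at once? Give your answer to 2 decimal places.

Uncorrelated sources add in intensity (power), not in dB.
L_total = 10·log₁₀(10^(73.2/10) + 10^(75.5/10) + 10^(73.1/10)) = 10·log₁₀(76790000) = 78.85 dB SPL.

78.85 dB SPL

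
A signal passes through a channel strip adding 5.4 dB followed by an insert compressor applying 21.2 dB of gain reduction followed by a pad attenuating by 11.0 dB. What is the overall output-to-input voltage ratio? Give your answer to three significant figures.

Net gain = 5.4 + (−21.2) + (−11.0) = -26.8 dB.
Voltage ratio = 10^(-26.8/20) = 0.0457.

0.0457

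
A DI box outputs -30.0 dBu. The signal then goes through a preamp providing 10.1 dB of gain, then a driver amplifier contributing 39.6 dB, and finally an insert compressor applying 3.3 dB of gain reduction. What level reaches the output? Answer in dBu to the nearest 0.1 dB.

+16.4 dBu

Gain stages sum in dB:
-30.0 + 10.1 + 39.6 − 3.3 = +16.4 dBu.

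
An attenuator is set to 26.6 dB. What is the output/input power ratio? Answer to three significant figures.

0.00219

Power ratio = 10^(dB/10).
10^(-26.6/10) = 10^(-2.660) = 0.00219.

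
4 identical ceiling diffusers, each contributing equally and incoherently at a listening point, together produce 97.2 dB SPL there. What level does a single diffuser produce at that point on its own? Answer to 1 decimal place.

4 equal incoherent sources add 10·log₁₀(4) = 6.02 dB over one source.
L_one = 97.2 − 6.02 = 91.2 dB SPL.

91.2 dB SPL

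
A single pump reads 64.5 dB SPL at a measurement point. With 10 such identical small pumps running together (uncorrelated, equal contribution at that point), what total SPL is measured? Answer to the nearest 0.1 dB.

10 equal incoherent sources raise the level by 10·log₁₀(10) = 10.00 dB.
L_total = 64.5 + 10.00 = 74.5 dB SPL.

74.5 dB SPL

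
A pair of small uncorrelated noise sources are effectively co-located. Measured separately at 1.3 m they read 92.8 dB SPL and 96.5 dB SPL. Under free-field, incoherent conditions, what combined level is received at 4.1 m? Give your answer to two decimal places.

Combined at 1.3 m: 10·log₁₀(10^(92.8/10)+10^(96.5/10)) = 98.043 dB SPL.
Then apply −20·log₁₀(4.1/1.3) = -9.977 dB → 88.07 dB SPL.

88.07 dB SPL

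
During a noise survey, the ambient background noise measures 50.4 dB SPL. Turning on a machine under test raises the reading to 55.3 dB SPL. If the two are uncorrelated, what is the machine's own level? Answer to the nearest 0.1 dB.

Subtract intensities: L_src = 10·log₁₀(10^(L_total/10) − 10^(L_bg/10)).
L_src = 10·log₁₀(10^(55.3/10) − 10^(50.4/10)) = 10·log₁₀(229200) = 53.6 dB SPL.

53.6 dB SPL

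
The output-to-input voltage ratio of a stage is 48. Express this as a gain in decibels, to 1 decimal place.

Voltage is an amplitude quantity, so gain = 20·log₁₀(V_out/V_in).
20·log₁₀(48) = 33.6 dB.

33.6 dB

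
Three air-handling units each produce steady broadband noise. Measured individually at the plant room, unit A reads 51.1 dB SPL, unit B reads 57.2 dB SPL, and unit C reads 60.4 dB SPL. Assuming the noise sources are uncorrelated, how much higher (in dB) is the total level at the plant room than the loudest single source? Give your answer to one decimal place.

2.0 dB

Add the sources as powers (linear), then convert back to dB:
L_total = 10·log₁₀(10^(51.1/10) + 10^(57.2/10) + 10^(60.4/10)) = 62.43 dB SPL.
Excess over the loudest (60.4 dB): 62.43 − 60.4 = 2.0 dB.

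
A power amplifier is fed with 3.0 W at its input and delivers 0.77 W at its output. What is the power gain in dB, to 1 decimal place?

-5.9 dB

For a power ratio, dB = 10·log₁₀(P₂/P₁).
10·log₁₀(0.77/3.0) = 10·log₁₀(0.2567) = -5.9 dB.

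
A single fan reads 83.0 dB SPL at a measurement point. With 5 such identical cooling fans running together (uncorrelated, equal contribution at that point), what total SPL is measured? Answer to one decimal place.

5 equal incoherent sources raise the level by 10·log₁₀(5) = 6.99 dB.
L_total = 83.0 + 6.99 = 90.0 dB SPL.

90.0 dB SPL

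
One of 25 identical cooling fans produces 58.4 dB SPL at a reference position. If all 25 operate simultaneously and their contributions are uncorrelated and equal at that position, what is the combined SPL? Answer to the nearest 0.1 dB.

25 equal incoherent sources raise the level by 10·log₁₀(25) = 13.98 dB.
L_total = 58.4 + 13.98 = 72.4 dB SPL.

72.4 dB SPL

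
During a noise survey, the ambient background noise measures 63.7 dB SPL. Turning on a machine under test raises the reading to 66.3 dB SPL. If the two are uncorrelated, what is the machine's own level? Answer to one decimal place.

Subtract intensities: L_src = 10·log₁₀(10^(L_total/10) − 10^(L_bg/10)).
L_src = 10·log₁₀(10^(66.3/10) − 10^(63.7/10)) = 10·log₁₀(1922000) = 62.8 dB SPL.

62.8 dB SPL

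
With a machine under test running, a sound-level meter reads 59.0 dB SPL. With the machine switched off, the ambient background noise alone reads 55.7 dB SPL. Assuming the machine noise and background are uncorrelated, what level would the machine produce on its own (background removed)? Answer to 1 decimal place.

56.3 dB SPL

Remove the background by subtracting linear intensities:
L_src = 10·log₁₀(10^(59.0/10) − 10^(55.7/10)) = 10·log₁₀(422800) = 56.3 dB SPL.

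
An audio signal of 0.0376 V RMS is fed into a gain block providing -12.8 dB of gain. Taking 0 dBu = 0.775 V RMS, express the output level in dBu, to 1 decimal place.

Input level: 20·log₁₀(0.0376/0.775) = -26.28 dBu.
Output: -26.28 − 12.8 = -39.1 dBu.

-39.1 dBu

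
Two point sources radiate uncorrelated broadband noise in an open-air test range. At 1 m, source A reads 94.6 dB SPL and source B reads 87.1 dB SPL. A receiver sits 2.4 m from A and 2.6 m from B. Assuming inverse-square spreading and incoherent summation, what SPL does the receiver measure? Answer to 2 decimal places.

87.61 dB SPL

At the listener: L_A = 94.6 − 20·log₁₀(2.4) = 86.996 dB; L_B = 87.1 − 20·log₁₀(2.6) = 78.801 dB.
Combined: 10·log₁₀(10^(86.996/10)+10^(78.801/10)) = 87.61 dB SPL.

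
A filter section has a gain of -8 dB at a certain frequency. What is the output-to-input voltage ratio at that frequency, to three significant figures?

Voltage ratio = 10^(dB/20).
10^(-8/20) = 10^(-0.4000) = 0.398.

0.398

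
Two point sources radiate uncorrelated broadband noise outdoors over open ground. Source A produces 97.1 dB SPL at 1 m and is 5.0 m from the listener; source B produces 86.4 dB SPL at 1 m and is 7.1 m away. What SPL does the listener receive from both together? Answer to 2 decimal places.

At the listener: L_A = 97.1 − 20·log₁₀(5.0) = 83.121 dB; L_B = 86.4 − 20·log₁₀(7.1) = 69.375 dB.
Combined: 10·log₁₀(10^(83.121/10)+10^(69.375/10)) = 83.30 dB SPL.

83.30 dB SPL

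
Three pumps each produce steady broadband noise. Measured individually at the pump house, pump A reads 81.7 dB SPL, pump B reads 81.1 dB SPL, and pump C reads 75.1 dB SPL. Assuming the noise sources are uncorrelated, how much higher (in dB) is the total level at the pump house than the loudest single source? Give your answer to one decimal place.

Uncorrelated sources add in intensity (power), not in dB.
L_total = 10·log₁₀(10^(81.7/10) + 10^(81.1/10) + 10^(75.1/10)) = 84.90 dB SPL.
Excess over the loudest (81.7 dB): 84.90 − 81.7 = 3.2 dB.

3.2 dB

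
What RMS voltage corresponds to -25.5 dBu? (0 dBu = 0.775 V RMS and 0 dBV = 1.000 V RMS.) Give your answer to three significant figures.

V = 0.775 V × 10^(-25.5/20).
= 0.775 × 0.05309 = 0.0411 V.

0.0411 V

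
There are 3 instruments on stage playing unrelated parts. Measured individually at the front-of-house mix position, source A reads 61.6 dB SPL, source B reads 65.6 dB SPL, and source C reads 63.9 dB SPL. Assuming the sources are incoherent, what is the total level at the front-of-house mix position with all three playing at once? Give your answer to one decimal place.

68.8 dB SPL

Uncorrelated sources add in intensity (power), not in dB.
L_total = 10·log₁₀(10^(61.6/10) + 10^(65.6/10) + 10^(63.9/10)) = 10·log₁₀(7531000) = 68.8 dB SPL.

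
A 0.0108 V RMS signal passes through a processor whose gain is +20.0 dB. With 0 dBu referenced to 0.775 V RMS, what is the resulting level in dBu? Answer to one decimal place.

Input level: 20·log₁₀(0.0108/0.775) = -37.12 dBu.
Output: -37.12 + 20.0 = -17.1 dBu.

-17.1 dBu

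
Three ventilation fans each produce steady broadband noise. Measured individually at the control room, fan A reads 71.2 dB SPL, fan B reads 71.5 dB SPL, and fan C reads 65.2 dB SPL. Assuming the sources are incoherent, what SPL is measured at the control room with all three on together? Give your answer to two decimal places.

74.86 dB SPL

Uncorrelated sources add in intensity (power), not in dB.
L_total = 10·log₁₀(10^(71.2/10) + 10^(71.5/10) + 10^(65.2/10)) = 10·log₁₀(30620000) = 74.86 dB SPL.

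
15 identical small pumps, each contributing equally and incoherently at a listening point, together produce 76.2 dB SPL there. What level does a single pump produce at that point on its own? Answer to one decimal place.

15 equal incoherent sources add 10·log₁₀(15) = 11.76 dB over one source.
L_one = 76.2 − 11.76 = 64.4 dB SPL.

64.4 dB SPL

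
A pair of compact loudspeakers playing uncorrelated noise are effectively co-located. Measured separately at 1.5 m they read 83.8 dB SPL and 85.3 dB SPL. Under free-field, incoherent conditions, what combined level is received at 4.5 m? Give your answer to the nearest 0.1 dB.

78.1 dB SPL

Combined at 1.5 m: 10·log₁₀(10^(83.8/10)+10^(85.3/10)) = 87.62 dB SPL.
Then apply −20·log₁₀(4.5/1.5) = -9.54 dB → 78.1 dB SPL.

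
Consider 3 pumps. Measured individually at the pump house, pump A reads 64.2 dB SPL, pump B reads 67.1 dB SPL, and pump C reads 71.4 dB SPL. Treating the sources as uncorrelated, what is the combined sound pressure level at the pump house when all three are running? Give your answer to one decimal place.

Add the sources as powers (linear), then convert back to dB:
L_total = 10·log₁₀(10^(64.2/10) + 10^(67.1/10) + 10^(71.4/10)) = 10·log₁₀(21560000) = 73.3 dB SPL.

73.3 dB SPL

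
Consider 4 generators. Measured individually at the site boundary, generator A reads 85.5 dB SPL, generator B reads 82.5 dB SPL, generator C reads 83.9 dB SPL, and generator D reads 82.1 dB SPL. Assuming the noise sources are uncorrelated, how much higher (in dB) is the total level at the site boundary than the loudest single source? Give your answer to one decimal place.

Incoherent sources sum as intensities:
L_total = 10·log₁₀(10^(85.5/10) + 10^(82.5/10) + 10^(83.9/10) + 10^(82.1/10)) = 89.73 dB SPL.
Excess over the loudest (85.5 dB): 89.73 − 85.5 = 4.2 dB.

4.2 dB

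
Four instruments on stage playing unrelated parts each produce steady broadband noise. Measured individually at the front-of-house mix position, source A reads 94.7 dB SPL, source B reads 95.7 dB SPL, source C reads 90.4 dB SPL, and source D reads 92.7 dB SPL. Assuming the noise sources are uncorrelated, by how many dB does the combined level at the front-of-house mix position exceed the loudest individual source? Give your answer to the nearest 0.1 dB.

Incoherent sources sum as intensities:
L_total = 10·log₁₀(10^(94.7/10) + 10^(95.7/10) + 10^(90.4/10) + 10^(92.7/10)) = 99.83 dB SPL.
Excess over the loudest (95.7 dB): 99.83 − 95.7 = 4.1 dB.

4.1 dB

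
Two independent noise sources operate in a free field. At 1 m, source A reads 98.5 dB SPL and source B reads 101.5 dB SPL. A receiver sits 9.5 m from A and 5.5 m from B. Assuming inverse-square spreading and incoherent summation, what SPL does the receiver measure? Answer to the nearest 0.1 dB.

87.4 dB SPL

At the listener: L_A = 98.5 − 20·log₁₀(9.5) = 78.95 dB; L_B = 101.5 − 20·log₁₀(5.5) = 86.69 dB.
Combined: 10·log₁₀(10^(78.95/10)+10^(86.69/10)) = 87.4 dB SPL.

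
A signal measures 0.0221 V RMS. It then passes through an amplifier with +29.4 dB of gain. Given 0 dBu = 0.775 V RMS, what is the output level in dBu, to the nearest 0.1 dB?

-1.5 dBu

Input level: 20·log₁₀(0.0221/0.775) = -30.90 dBu.
Output: -30.90 + 29.4 = -1.5 dBu.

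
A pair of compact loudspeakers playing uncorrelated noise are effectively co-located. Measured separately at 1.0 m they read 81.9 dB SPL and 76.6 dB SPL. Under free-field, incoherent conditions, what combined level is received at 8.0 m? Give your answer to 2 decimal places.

Combined at 1.0 m: 10·log₁₀(10^(81.9/10)+10^(76.6/10)) = 83.023 dB SPL.
Then apply −20·log₁₀(8.0/1.0) = -18.062 dB → 64.96 dB SPL.

64.96 dB SPL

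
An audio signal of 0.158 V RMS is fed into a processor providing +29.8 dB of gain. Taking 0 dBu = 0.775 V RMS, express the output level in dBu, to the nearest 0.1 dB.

+16.0 dBu

Input level: 20·log₁₀(0.158/0.775) = -13.81 dBu.
Output: -13.81 + 29.8 = +16.0 dBu.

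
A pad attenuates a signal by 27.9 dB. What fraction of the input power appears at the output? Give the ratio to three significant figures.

Power ratio = 10^(dB/10).
10^(-27.9/10) = 10^(-2.790) = 0.00162.

0.00162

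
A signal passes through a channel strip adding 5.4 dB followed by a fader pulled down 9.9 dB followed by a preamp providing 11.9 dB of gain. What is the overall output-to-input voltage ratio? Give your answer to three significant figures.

Net gain = 5.4 + (−9.9) + 11.9 = 7.4 dB.
Voltage ratio = 10^(7.4/20) = 2.34.

2.34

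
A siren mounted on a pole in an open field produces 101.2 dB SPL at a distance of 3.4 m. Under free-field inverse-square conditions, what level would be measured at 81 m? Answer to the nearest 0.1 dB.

73.7 dB SPL

For a point source in a free field, ΔL = −20·log₁₀(d₂/d₁).
ΔL = −20·log₁₀(81/3.4) = -27.54 dB, so L₂ = 101.2 + (-27.54) = 73.7 dB SPL.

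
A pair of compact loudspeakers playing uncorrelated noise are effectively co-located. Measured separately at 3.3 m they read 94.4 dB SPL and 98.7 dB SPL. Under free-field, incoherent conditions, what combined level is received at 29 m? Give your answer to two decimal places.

Combined at 3.3 m: 10·log₁₀(10^(94.4/10)+10^(98.7/10)) = 100.072 dB SPL.
Then apply −20·log₁₀(29/3.3) = -18.878 dB → 81.19 dB SPL.

81.19 dB SPL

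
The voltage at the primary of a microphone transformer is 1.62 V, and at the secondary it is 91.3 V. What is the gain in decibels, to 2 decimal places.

35.02 dB

Voltage ratio → dB uses the 20·log₁₀ form:
20·log₁₀(91.3/1.62) = 20·log₁₀(56.36) = 35.02 dB.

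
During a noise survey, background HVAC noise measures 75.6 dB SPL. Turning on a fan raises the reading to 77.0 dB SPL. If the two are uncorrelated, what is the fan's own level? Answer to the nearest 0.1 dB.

71.4 dB SPL

Background correction is a power subtraction:
L_src = 10·log₁₀(10^(77.0/10) − 10^(75.6/10)) = 10·log₁₀(13810000) = 71.4 dB SPL.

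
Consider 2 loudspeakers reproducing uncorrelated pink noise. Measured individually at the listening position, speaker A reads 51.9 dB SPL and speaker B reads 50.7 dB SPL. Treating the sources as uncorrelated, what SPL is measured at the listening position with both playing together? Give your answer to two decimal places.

Incoherent sources sum as intensities:
L_total = 10·log₁₀(10^(51.9/10) + 10^(50.7/10)) = 10·log₁₀(272400) = 54.35 dB SPL.

54.35 dB SPL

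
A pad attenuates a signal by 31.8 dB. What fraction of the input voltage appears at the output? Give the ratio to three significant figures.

0.0257

Voltage ratio = 10^(dB/20).
10^(-31.8/20) = 10^(-1.590) = 0.0257.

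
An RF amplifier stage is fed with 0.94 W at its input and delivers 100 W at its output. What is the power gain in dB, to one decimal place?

20.3 dB

Power is a power quantity, so gain = 10·log₁₀(P_out/P_in).
10·log₁₀(100/0.94) = 10·log₁₀(106.4) = 20.3 dB.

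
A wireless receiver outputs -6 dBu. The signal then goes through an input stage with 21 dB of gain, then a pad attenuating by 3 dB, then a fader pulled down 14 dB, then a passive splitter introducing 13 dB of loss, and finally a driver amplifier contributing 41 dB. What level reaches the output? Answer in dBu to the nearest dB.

In dB, series stages simply add:
-6 + 21 − 3 − 14 − 13 + 41 = +26 dBu.

+26 dBu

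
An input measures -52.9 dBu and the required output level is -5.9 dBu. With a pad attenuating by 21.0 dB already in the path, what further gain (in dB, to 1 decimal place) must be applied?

68.0 dB

The required make-up gain is the shortfall in the dB sum.
G = -5.9 − (-52.9) + 21.0 = 68.0 dB.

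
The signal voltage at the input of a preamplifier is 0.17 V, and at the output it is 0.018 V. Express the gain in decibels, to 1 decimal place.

-19.5 dB

For a voltage ratio, dB = 20·log₁₀(V₂/V₁).
20·log₁₀(0.018/0.17) = 20·log₁₀(0.1059) = -19.5 dB.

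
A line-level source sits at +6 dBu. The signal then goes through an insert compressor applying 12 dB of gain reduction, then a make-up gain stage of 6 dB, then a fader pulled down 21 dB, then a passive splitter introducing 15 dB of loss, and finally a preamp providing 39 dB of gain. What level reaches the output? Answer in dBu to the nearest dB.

In dB, series stages simply add:
+6 − 12 + 6 − 21 − 15 + 39 = +3 dBu.

+3 dBu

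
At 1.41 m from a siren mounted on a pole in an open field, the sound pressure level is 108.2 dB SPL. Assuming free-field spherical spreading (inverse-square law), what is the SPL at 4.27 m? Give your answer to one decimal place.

Inverse-square spreading gives ΔL = −20·log₁₀(d₂/d₁).
ΔL = −20·log₁₀(4.27/1.41) = -9.62 dB, so L₂ = 108.2 + (-9.62) = 98.6 dB SPL.

98.6 dB SPL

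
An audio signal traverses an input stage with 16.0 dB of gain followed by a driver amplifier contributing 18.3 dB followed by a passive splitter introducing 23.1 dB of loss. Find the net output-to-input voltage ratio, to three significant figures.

3.63

Net gain = 16.0 + 18.3 + (−23.1) = 11.2 dB.
Voltage ratio = 10^(11.2/20) = 3.63.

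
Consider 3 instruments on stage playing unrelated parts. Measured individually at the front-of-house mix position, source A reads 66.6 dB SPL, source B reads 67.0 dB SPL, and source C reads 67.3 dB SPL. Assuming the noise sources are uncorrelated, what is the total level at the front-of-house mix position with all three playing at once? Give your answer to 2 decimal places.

Uncorrelated sources add in intensity (power), not in dB.
L_total = 10·log₁₀(10^(66.6/10) + 10^(67.0/10) + 10^(67.3/10)) = 10·log₁₀(14950000) = 71.75 dB SPL.

71.75 dB SPL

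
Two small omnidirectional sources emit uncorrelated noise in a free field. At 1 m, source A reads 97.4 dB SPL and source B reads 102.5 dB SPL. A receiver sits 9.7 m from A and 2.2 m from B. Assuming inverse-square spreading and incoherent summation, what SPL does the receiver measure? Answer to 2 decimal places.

At the listener: L_A = 97.4 − 20·log₁₀(9.7) = 77.665 dB; L_B = 102.5 − 20·log₁₀(2.2) = 95.652 dB.
Combined: 10·log₁₀(10^(77.665/10)+10^(95.652/10)) = 95.72 dB SPL.

95.72 dB SPL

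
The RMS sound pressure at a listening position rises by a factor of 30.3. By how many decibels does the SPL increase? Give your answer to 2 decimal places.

Sound pressure is an amplitude quantity: ΔL = 20·log₁₀(p₂/p₁).
20·log₁₀(30.3) = 29.63 dB.

29.63 dB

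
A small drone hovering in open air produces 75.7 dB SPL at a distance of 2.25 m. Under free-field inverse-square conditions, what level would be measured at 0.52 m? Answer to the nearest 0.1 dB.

For a point source in a free field, ΔL = −20·log₁₀(d₂/d₁).
ΔL = −20·log₁₀(0.52/2.25) = 12.72 dB, so L₂ = 75.7 + (12.72) = 88.4 dB SPL.

88.4 dB SPL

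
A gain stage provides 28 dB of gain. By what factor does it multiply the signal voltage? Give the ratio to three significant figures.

Voltage ratio = 10^(dB/20).
10^(28/20) = 10^(1.400) = 25.1.

25.1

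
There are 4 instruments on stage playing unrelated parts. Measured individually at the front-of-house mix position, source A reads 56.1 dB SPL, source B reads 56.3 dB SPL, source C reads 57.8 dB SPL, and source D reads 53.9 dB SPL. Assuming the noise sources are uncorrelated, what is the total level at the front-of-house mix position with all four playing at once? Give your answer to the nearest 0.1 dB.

62.3 dB SPL

Incoherent sources sum as intensities:
L_total = 10·log₁₀(10^(56.1/10) + 10^(56.3/10) + 10^(57.8/10) + 10^(53.9/10)) = 10·log₁₀(1682000) = 62.3 dB SPL.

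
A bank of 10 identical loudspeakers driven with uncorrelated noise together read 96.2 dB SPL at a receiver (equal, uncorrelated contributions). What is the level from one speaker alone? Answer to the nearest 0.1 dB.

86.2 dB SPL

10 equal incoherent sources add 10·log₁₀(10) = 10.00 dB over one source.
L_one = 96.2 − 10.00 = 86.2 dB SPL.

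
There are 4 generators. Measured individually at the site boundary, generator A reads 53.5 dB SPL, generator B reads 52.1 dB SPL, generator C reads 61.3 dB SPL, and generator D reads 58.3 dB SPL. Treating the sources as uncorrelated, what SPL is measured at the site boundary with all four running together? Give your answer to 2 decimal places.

63.82 dB SPL

Add the sources as powers (linear), then convert back to dB:
L_total = 10·log₁₀(10^(53.5/10) + 10^(52.1/10) + 10^(61.3/10) + 10^(58.3/10)) = 10·log₁₀(2411000) = 63.82 dB SPL.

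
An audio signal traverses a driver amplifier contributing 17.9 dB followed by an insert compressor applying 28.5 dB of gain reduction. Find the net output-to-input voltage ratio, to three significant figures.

0.295

Net gain = 17.9 + (−28.5) = -10.6 dB.
Voltage ratio = 10^(-10.6/20) = 0.295.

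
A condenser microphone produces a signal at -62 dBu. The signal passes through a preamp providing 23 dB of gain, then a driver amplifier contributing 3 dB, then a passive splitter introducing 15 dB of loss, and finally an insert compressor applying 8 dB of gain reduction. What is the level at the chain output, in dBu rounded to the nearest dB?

-59 dBu

Cascaded gains and losses add directly in dB.
-62 + 23 + 3 − 15 − 8 = -59 dBu.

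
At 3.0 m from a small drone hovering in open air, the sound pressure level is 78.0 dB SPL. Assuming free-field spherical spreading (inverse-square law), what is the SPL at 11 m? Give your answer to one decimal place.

Free-field point source: level drops by 20·log₁₀ of the distance ratio.
ΔL = −20·log₁₀(11/3.0) = -11.29 dB, so L₂ = 78.0 + (-11.29) = 66.7 dB SPL.

66.7 dB SPL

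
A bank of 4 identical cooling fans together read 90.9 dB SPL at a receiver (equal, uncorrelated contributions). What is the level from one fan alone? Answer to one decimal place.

4 equal incoherent sources add 10·log₁₀(4) = 6.02 dB over one source.
L_one = 90.9 − 6.02 = 84.9 dB SPL.

84.9 dB SPL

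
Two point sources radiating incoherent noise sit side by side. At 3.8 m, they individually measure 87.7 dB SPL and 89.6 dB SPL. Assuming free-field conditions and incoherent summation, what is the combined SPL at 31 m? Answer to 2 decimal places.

Combined at 3.8 m: 10·log₁₀(10^(87.7/10)+10^(89.6/10)) = 91.763 dB SPL.
Then apply −20·log₁₀(31/3.8) = -18.232 dB → 73.53 dB SPL.

73.53 dB SPL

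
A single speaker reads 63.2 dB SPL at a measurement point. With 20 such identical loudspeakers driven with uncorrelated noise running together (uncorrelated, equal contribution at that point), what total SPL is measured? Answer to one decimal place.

20 equal incoherent sources raise the level by 10·log₁₀(20) = 13.01 dB.
L_total = 63.2 + 13.01 = 76.2 dB SPL.

76.2 dB SPL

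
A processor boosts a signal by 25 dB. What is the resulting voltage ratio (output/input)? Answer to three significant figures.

Voltage ratio = 10^(dB/20).
10^(25/20) = 10^(1.250) = 17.8.

17.8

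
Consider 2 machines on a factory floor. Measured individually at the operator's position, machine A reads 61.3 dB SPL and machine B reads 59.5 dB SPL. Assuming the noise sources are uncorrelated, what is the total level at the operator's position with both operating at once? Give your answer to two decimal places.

63.50 dB SPL

Add the sources as powers (linear), then convert back to dB:
L_total = 10·log₁₀(10^(61.3/10) + 10^(59.5/10)) = 10·log₁₀(2240000) = 63.50 dB SPL.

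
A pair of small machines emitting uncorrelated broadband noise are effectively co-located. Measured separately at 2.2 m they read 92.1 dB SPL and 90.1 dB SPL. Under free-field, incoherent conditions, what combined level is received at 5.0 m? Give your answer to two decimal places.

Combined at 2.2 m: 10·log₁₀(10^(92.1/10)+10^(90.1/10)) = 94.224 dB SPL.
Then apply −20·log₁₀(5.0/2.2) = -7.131 dB → 87.09 dB SPL.

87.09 dB SPL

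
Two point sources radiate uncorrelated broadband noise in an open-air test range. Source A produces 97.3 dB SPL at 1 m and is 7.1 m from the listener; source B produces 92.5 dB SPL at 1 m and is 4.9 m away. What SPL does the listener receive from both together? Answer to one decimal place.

82.6 dB SPL

At the listener: L_A = 97.3 − 20·log₁₀(7.1) = 80.27 dB; L_B = 92.5 − 20·log₁₀(4.9) = 78.70 dB.
Combined: 10·log₁₀(10^(80.27/10)+10^(78.70/10)) = 82.6 dB SPL.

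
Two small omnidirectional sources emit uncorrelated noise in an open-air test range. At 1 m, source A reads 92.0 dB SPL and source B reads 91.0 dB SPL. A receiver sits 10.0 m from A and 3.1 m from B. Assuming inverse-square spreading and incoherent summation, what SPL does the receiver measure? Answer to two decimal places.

At the listener: L_A = 92.0 − 20·log₁₀(10.0) = 72.000 dB; L_B = 91.0 − 20·log₁₀(3.1) = 81.173 dB.
Combined: 10·log₁₀(10^(72.000/10)+10^(81.173/10)) = 81.67 dB SPL.

81.67 dB SPL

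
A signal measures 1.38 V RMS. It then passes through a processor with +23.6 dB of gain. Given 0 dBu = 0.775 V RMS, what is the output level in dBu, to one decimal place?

+28.6 dBu

Input level: 20·log₁₀(1.38/0.775) = 5.01 dBu.
Output: 5.01 + 23.6 = +28.6 dBu.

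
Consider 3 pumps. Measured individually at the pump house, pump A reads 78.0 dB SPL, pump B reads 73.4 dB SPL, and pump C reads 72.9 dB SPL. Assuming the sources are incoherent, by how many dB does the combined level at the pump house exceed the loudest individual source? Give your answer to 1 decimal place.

2.2 dB

Uncorrelated sources add in intensity (power), not in dB.
L_total = 10·log₁₀(10^(78.0/10) + 10^(73.4/10) + 10^(72.9/10)) = 80.19 dB SPL.
Excess over the loudest (78.0 dB): 80.19 − 78.0 = 2.2 dB.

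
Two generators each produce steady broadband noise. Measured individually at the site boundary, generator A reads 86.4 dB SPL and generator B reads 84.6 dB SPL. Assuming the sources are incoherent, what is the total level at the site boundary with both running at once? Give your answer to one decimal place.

Add the sources as powers (linear), then convert back to dB:
L_total = 10·log₁₀(10^(86.4/10) + 10^(84.6/10)) = 10·log₁₀(724900000) = 88.6 dB SPL.

88.6 dB SPL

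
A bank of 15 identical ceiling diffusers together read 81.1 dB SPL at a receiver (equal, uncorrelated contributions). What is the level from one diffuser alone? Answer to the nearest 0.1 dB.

69.3 dB SPL

15 equal incoherent sources add 10·log₁₀(15) = 11.76 dB over one source.
L_one = 81.1 − 11.76 = 69.3 dB SPL.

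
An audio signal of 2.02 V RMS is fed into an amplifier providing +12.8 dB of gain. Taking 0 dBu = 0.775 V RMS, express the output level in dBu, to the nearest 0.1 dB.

Input level: 20·log₁₀(2.02/0.775) = 8.32 dBu.
Output: 8.32 + 12.8 = +21.1 dBu.

+21.1 dBu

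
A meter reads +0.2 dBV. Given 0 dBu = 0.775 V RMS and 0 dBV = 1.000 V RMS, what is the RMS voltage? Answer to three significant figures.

1.02 V

V = 1.000 V × 10^(+0.2/20).
= 1.000 × 1.023 = 1.02 V.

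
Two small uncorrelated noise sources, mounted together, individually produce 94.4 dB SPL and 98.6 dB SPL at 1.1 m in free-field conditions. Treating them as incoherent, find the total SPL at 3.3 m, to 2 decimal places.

Combined at 1.1 m: 10·log₁₀(10^(94.4/10)+10^(98.6/10)) = 99.999 dB SPL.
Then apply −20·log₁₀(3.3/1.1) = -9.542 dB → 90.46 dB SPL.

90.46 dB SPL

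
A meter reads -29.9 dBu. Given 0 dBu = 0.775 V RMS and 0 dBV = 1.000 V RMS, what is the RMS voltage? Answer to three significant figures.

0.0248 V

V = 0.775 V × 10^(-29.9/20).
= 0.775 × 0.03199 = 0.0248 V.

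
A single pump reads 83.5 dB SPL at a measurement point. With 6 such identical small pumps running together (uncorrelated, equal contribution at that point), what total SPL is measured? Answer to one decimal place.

91.3 dB SPL

6 equal incoherent sources raise the level by 10·log₁₀(6) = 7.78 dB.
L_total = 83.5 + 7.78 = 91.3 dB SPL.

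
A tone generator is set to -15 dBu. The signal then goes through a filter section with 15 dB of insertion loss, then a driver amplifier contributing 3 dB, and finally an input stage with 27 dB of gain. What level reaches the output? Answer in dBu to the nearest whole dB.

Cascaded gains and losses add directly in dB.
-15 − 15 + 3 + 27 = 0 dBu.

0 dBu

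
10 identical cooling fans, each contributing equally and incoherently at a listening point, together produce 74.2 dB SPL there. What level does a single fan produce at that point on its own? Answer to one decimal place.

10 equal incoherent sources add 10·log₁₀(10) = 10.00 dB over one source.
L_one = 74.2 − 10.00 = 64.2 dB SPL.

64.2 dB SPL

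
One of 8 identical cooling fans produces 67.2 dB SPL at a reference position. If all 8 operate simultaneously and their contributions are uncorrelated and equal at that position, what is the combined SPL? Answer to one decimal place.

8 equal incoherent sources raise the level by 10·log₁₀(8) = 9.03 dB.
L_total = 67.2 + 9.03 = 76.2 dB SPL.

76.2 dB SPL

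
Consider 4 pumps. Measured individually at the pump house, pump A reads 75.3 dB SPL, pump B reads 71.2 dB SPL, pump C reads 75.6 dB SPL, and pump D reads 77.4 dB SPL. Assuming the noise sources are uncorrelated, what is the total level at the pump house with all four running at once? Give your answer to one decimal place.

81.4 dB SPL

Add the sources as powers (linear), then convert back to dB:
L_total = 10·log₁₀(10^(75.3/10) + 10^(71.2/10) + 10^(75.6/10) + 10^(77.4/10)) = 10·log₁₀(138300000) = 81.4 dB SPL.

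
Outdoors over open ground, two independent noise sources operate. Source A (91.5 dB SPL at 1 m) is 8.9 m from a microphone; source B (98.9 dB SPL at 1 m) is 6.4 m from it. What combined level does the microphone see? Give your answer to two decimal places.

83.17 dB SPL

At the listener: L_A = 91.5 − 20·log₁₀(8.9) = 72.512 dB; L_B = 98.9 − 20·log₁₀(6.4) = 82.776 dB.
Combined: 10·log₁₀(10^(72.512/10)+10^(82.776/10)) = 83.17 dB SPL.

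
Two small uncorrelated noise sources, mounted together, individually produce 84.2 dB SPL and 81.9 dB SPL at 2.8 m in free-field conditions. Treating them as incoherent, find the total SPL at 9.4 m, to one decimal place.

Combined at 2.8 m: 10·log₁₀(10^(84.2/10)+10^(81.9/10)) = 86.21 dB SPL.
Then apply −20·log₁₀(9.4/2.8) = -10.52 dB → 75.7 dB SPL.

75.7 dB SPL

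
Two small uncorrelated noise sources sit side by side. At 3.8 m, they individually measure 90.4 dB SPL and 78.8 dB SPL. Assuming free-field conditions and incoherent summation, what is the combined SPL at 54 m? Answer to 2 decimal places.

Combined at 3.8 m: 10·log₁₀(10^(90.4/10)+10^(78.8/10)) = 90.691 dB SPL.
Then apply −20·log₁₀(54/3.8) = -23.052 dB → 67.64 dB SPL.

67.64 dB SPL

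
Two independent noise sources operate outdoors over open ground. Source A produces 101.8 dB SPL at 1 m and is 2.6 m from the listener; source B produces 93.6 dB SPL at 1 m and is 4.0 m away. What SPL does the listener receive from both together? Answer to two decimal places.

93.77 dB SPL

At the listener: L_A = 101.8 − 20·log₁₀(2.6) = 93.501 dB; L_B = 93.6 − 20·log₁₀(4.0) = 81.559 dB.
Combined: 10·log₁₀(10^(93.501/10)+10^(81.559/10)) = 93.77 dB SPL.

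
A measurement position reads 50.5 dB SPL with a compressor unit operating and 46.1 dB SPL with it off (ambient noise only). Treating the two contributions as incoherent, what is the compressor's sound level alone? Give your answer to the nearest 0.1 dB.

Remove the background by subtracting linear intensities:
L_src = 10·log₁₀(10^(50.5/10) − 10^(46.1/10)) = 10·log₁₀(71460) = 48.5 dB SPL.

48.5 dB SPL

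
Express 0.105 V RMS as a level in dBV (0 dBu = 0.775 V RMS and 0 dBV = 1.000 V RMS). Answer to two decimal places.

-19.58 dBV

dBV = 20·log₁₀(V / 1.000 V).
20·log₁₀(0.105/1.000) = -19.58 dBV.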